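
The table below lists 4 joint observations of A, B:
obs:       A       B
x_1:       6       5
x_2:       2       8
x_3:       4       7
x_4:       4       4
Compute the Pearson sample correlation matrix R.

Step 1 — column means:
  mean(A) = (6 + 2 + 4 + 4) / 4 = 16/4 = 4
  mean(B) = (5 + 8 + 7 + 4) / 4 = 24/4 = 6

Step 2 — sample variances and covariances s[i,j] = (1/(n-1)) · Σ_k (x_{k,i} - mean_i) · (x_{k,j} - mean_j), with n-1 = 3:
  s[A,A] = ((2)·(2) + (-2)·(-2) + (0)·(0) + (0)·(0)) / 3 = 8/3 = 2.6667
  s[A,B] = ((2)·(-1) + (-2)·(2) + (0)·(1) + (0)·(-2)) / 3 = -6/3 = -2
  s[B,B] = ((-1)·(-1) + (2)·(2) + (1)·(1) + (-2)·(-2)) / 3 = 10/3 = 3.3333
  Sample standard deviations s_i = √(s[i,i]):
  s(A) = √(2.6667) = 1.633
  s(B) = √(3.3333) = 1.8257

Step 3 — r_{ij} = s_{ij} / (s_i · s_j):
  r[A,A] = 1 (diagonal).
  r[A,B] = -2 / (1.633 · 1.8257) = -2 / 2.9814 = -0.6708
  r[B,B] = 1 (diagonal).

R is symmetric with unit diagonal. Assembling:

R = [[1, -0.6708],
 [-0.6708, 1]]


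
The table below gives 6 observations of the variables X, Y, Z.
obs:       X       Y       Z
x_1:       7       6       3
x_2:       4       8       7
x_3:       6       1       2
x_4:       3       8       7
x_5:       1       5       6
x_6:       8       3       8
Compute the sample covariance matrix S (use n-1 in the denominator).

Step 1 — column means:
  mean(X) = (7 + 4 + 6 + 3 + 1 + 8) / 6 = 29/6 = 4.8333
  mean(Y) = (6 + 8 + 1 + 8 + 5 + 3) / 6 = 31/6 = 5.1667
  mean(Z) = (3 + 7 + 2 + 7 + 6 + 8) / 6 = 33/6 = 5.5

Step 2 — sample covariance S[i,j] = (1/(n-1)) · Σ_k (x_{k,i} - mean_i) · (x_{k,j} - mean_j), with n-1 = 5.
  S[X,X] = ((2.1667)·(2.1667) + (-0.8333)·(-0.8333) + (1.1667)·(1.1667) + (-1.8333)·(-1.8333) + (-3.8333)·(-3.8333) + (3.1667)·(3.1667)) / 5 = 34.8333/5 = 6.9667
  S[X,Y] = ((2.1667)·(0.8333) + (-0.8333)·(2.8333) + (1.1667)·(-4.1667) + (-1.8333)·(2.8333) + (-3.8333)·(-0.1667) + (3.1667)·(-2.1667)) / 5 = -16.8333/5 = -3.3667
  S[X,Z] = ((2.1667)·(-2.5) + (-0.8333)·(1.5) + (1.1667)·(-3.5) + (-1.8333)·(1.5) + (-3.8333)·(0.5) + (3.1667)·(2.5)) / 5 = -7.5/5 = -1.5
  S[Y,Y] = ((0.8333)·(0.8333) + (2.8333)·(2.8333) + (-4.1667)·(-4.1667) + (2.8333)·(2.8333) + (-0.1667)·(-0.1667) + (-2.1667)·(-2.1667)) / 5 = 38.8333/5 = 7.7667
  S[Y,Z] = ((0.8333)·(-2.5) + (2.8333)·(1.5) + (-4.1667)·(-3.5) + (2.8333)·(1.5) + (-0.1667)·(0.5) + (-2.1667)·(2.5)) / 5 = 15.5/5 = 3.1
  S[Z,Z] = ((-2.5)·(-2.5) + (1.5)·(1.5) + (-3.5)·(-3.5) + (1.5)·(1.5) + (0.5)·(0.5) + (2.5)·(2.5)) / 5 = 29.5/5 = 5.9

S is symmetric (S[j,i] = S[i,j]). Assembling:

S = [[6.9667, -3.3667, -1.5],
 [-3.3667, 7.7667, 3.1],
 [-1.5, 3.1, 5.9]]


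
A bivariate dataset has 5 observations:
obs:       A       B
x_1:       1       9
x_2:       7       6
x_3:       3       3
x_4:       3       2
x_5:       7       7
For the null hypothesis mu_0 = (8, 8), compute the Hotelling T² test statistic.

Step 1 — sample mean vector:
  mean(A) = (1 + 7 + 3 + 3 + 7) / 5 = 21/5 = 4.2
  mean(B) = (9 + 6 + 3 + 2 + 7) / 5 = 27/5 = 5.4
  x̄ = (4.2, 5.4),  deviation x̄ - mu_0 = (4.2, 5.4) - (8, 8) = (-3.8, -2.6).

Step 2 — sample covariance matrix, S[i,j] = (1/(n-1)) · Σ_k (x_{k,i} - mean_i) · (x_{k,j} - mean_j), divisor n-1 = 4:
  S[A,A] = ((-3.2)·(-3.2) + (2.8)·(2.8) + (-1.2)·(-1.2) + (-1.2)·(-1.2) + (2.8)·(2.8)) / 4 = 28.8/4 = 7.2
  S[A,B] = ((-3.2)·(3.6) + (2.8)·(0.6) + (-1.2)·(-2.4) + (-1.2)·(-3.4) + (2.8)·(1.6)) / 4 = 1.6/4 = 0.4
  S[B,B] = ((3.6)·(3.6) + (0.6)·(0.6) + (-2.4)·(-2.4) + (-3.4)·(-3.4) + (1.6)·(1.6)) / 4 = 33.2/4 = 8.3
  S = [[7.2, 0.4],
 [0.4, 8.3]].

Step 3 — invert S. det(S) = 7.2·8.3 - (0.4)² = 59.6.
  S^{-1} = (1/det) · [[d, -b], [-b, a]] = [[0.1393, -0.0067],
 [-0.0067, 0.1208]].

Step 4 — quadratic form (x̄ - mu_0)^T · S^{-1} · (x̄ - mu_0):
  S^{-1} · (x̄ - mu_0) = (-0.5117, -0.2886),
  (x̄ - mu_0)^T · [...] = (-3.8)·(-0.5117) + (-2.6)·(-0.2886) = 2.695.

Step 5 — scale by n: T² = 5 · 2.695 = 13.4748.

T² ≈ 13.4748


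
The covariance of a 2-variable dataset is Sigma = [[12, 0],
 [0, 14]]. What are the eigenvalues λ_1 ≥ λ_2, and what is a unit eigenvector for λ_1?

Step 1 — characteristic polynomial of 2×2 Sigma:
  det(Sigma - λI) = λ² - trace · λ + det = 0.
  trace = 12 + 14 = 26, det = 12·14 - (0)² = 168.
Step 2 — discriminant:
  Δ = trace² - 4·det = 676 - 672 = 4.
Step 3 — eigenvalues:
  λ = (trace ± √Δ)/2 = (26 ± 2)/2,
  λ_1 = 14,  λ_2 = 12.

Step 4 — unit eigenvector for λ_1: Sigma is diagonal, so its eigenvectors are the coordinate axes. λ_1 = 14 is the diagonal entry on the second coordinate axis, hence
  v_1 = (0, 1) (||v_1|| = 1).

λ_1 = 14,  λ_2 = 12;  v_1 ≈ (0, 1)


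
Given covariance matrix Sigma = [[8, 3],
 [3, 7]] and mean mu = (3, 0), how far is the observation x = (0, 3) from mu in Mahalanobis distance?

Step 1 — centre the observation: (x - mu) = (-3, 3).

Step 2 — invert Sigma. det(Sigma) = 8·7 - (3)² = 47.
  Sigma^{-1} = (1/det) · [[d, -b], [-b, a]] = [[0.1489, -0.0638],
 [-0.0638, 0.1702]].

Step 3 — form the quadratic (x - mu)^T · Sigma^{-1} · (x - mu):
  Sigma^{-1} · (x - mu) = (-0.6383, 0.7021).
  (x - mu)^T · [Sigma^{-1} · (x - mu)] = (-3)·(-0.6383) + (3)·(0.7021) = 4.0213.

Step 4 — take square root: d = √(4.0213) ≈ 2.0053.

d(x, mu) = √(4.0213) ≈ 2.0053


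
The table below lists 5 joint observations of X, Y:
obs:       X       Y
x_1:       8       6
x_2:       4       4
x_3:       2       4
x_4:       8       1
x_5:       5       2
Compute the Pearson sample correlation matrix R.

Step 1 — column means:
  mean(X) = (8 + 4 + 2 + 8 + 5) / 5 = 27/5 = 5.4
  mean(Y) = (6 + 4 + 4 + 1 + 2) / 5 = 17/5 = 3.4

Step 2 — sample variances and covariances s[i,j] = (1/(n-1)) · Σ_k (x_{k,i} - mean_i) · (x_{k,j} - mean_j), with n-1 = 4:
  s[X,X] = ((2.6)·(2.6) + (-1.4)·(-1.4) + (-3.4)·(-3.4) + (2.6)·(2.6) + (-0.4)·(-0.4)) / 4 = 27.2/4 = 6.8
  s[X,Y] = ((2.6)·(2.6) + (-1.4)·(0.6) + (-3.4)·(0.6) + (2.6)·(-2.4) + (-0.4)·(-1.4)) / 4 = -1.8/4 = -0.45
  s[Y,Y] = ((2.6)·(2.6) + (0.6)·(0.6) + (0.6)·(0.6) + (-2.4)·(-2.4) + (-1.4)·(-1.4)) / 4 = 15.2/4 = 3.8
  Sample standard deviations s_i = √(s[i,i]):
  s(X) = √(6.8) = 2.6077
  s(Y) = √(3.8) = 1.9494

Step 3 — r_{ij} = s_{ij} / (s_i · s_j):
  r[X,X] = 1 (diagonal).
  r[X,Y] = -0.45 / (2.6077 · 1.9494) = -0.45 / 5.0833 = -0.0885
  r[Y,Y] = 1 (diagonal).

R is symmetric with unit diagonal. Assembling:

R = [[1, -0.0885],
 [-0.0885, 1]]


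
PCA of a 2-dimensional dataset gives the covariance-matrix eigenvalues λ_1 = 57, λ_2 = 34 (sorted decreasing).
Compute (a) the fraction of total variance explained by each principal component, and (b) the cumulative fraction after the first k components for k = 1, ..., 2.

Step 1 — total variance = trace(Sigma) = Σ λ_i = 57 + 34 = 91.

Step 2 — fraction explained by component i = λ_i / Σ λ:
  PC1: 57/91 = 0.6264
  PC2: 34/91 = 0.3736

Step 3 — cumulative fraction after k components = (λ_1 + ... + λ_k) / Σ λ:
  k = 1: 57/91 = 0.6264
  k = 2: (57 + 34)/91 = 91/91 = 1

Summary (fraction, with percent):

explained: PC1 0.6264 (62.64%), PC2 0.3736 (37.36%);  cumulative: 0.6264, 1


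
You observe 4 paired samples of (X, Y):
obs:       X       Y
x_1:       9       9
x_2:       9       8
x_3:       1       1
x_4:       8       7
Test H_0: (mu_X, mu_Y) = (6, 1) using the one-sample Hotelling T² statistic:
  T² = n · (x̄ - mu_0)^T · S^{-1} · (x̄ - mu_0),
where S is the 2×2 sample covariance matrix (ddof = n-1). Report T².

Step 1 — sample mean vector:
  mean(X) = (9 + 9 + 1 + 8) / 4 = 27/4 = 6.75
  mean(Y) = (9 + 8 + 1 + 7) / 4 = 25/4 = 6.25
  x̄ = (6.75, 6.25),  deviation x̄ - mu_0 = (6.75, 6.25) - (6, 1) = (0.75, 5.25).

Step 2 — sample covariance matrix, S[i,j] = (1/(n-1)) · Σ_k (x_{k,i} - mean_i) · (x_{k,j} - mean_j), divisor n-1 = 3:
  S[X,X] = ((2.25)·(2.25) + (2.25)·(2.25) + (-5.75)·(-5.75) + (1.25)·(1.25)) / 3 = 44.75/3 = 14.9167
  S[X,Y] = ((2.25)·(2.75) + (2.25)·(1.75) + (-5.75)·(-5.25) + (1.25)·(0.75)) / 3 = 41.25/3 = 13.75
  S[Y,Y] = ((2.75)·(2.75) + (1.75)·(1.75) + (-5.25)·(-5.25) + (0.75)·(0.75)) / 3 = 38.75/3 = 12.9167
  S = [[14.9167, 13.75],
 [13.75, 12.9167]].

Step 3 — invert S. det(S) = 14.9167·12.9167 - (13.75)² = 3.6111.
  S^{-1} = (1/det) · [[d, -b], [-b, a]] = [[3.5769, -3.8077],
 [-3.8077, 4.1308]].

Step 4 — quadratic form (x̄ - mu_0)^T · S^{-1} · (x̄ - mu_0):
  S^{-1} · (x̄ - mu_0) = (-17.3077, 18.8308),
  (x̄ - mu_0)^T · [...] = (0.75)·(-17.3077) + (5.25)·(18.8308) = 85.8808.

Step 5 — scale by n: T² = 4 · 85.8808 = 343.5231.

T² ≈ 343.5231


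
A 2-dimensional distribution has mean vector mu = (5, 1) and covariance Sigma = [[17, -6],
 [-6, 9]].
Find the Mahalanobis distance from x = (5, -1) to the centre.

Step 1 — centre the observation: (x - mu) = (0, -2).

Step 2 — invert Sigma. det(Sigma) = 17·9 - (-6)² = 117.
  Sigma^{-1} = (1/det) · [[d, -b], [-b, a]] = [[0.0769, 0.0513],
 [0.0513, 0.1453]].

Step 3 — form the quadratic (x - mu)^T · Sigma^{-1} · (x - mu):
  Sigma^{-1} · (x - mu) = (-0.1026, -0.2906).
  (x - mu)^T · [Sigma^{-1} · (x - mu)] = (0)·(-0.1026) + (-2)·(-0.2906) = 0.5812.

Step 4 — take square root: d = √(0.5812) ≈ 0.7624.

d(x, mu) = √(0.5812) ≈ 0.7624


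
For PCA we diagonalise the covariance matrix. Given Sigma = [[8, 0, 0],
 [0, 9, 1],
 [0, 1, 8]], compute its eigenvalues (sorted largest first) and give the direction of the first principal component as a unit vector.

Step 1 — characteristic polynomial p(λ) = det(λI - Sigma) = λ³ - tr·λ² + c_1·λ - det, where tr = trace, c_1 = sum of the principal 2×2 minors, det = det(Sigma):
  tr = 8 + 9 + 8 = 25,
  c_1 = (8·9 - (0)²) + (8·8 - (0)²) + (9·8 - (1)²) = 72 + 64 + 71 = 207,
  det = 8·(9·8 - (1)²) - (0)·((0)·8 - (1)·(0)) + (0)·((0)·(1) - 9·(0)) = 8·(71) - (0)·(0) + (0)·(0) = 568.
  So p(λ) = λ³ - 25λ² + 207λ - 568.
Step 2 — look for an integer root (rational root theorem: any rational root is an integer divisor of 568). Testing λ = 8:
  p(8) = 512 - 1600 + 1656 - 568 = 0  ✓
  Dividing out (λ - 8): p(λ) = (λ - 8)(λ² - 17λ + 71).
Step 3 — remaining eigenvalues from the quadratic λ² - 17λ + 71 = 0:
  Δ = 17² - 4·71 = 289 - 284 = 5,  λ = (17 ± √5)/2 = (17 ± 2.2361)/2 ≈ 9.618 or 7.382.
  Sorted: λ_1 = 9.618,  λ_2 = 8,  λ_3 = 7.382  (check: sum = 25 = tr ✓).

Step 4 — unit eigenvector for λ_1 ≈ 9.618: v spans the null space of (Sigma - λ_1 I), whose rows are
  r_1 = (-1.618, 0, 0),  r_2 = (0, -0.618, 1),  r_3 = (0, 1, -1.618).
  v is orthogonal to every row, so take v ∝ r_1 × r_2 = ((0)·(1) - (0)·(-0.618), (0)·(0) - (-1.618)·(1), (-1.618)·(-0.618) - (0)·(0)) ≈ (0, 1.618, 1).
  Let u = (0, 1.618, 1).
  ||u|| = √((0)² + (1.618)² + (1)²) = √(3.618) ≈ 1.9021,  v_1 = u/||u|| ≈ (0, 0.8507, 0.5257) (||v_1|| = 1).

λ_1 = 9.618,  λ_2 = 8,  λ_3 = 7.382;  v_1 ≈ (0, 0.8507, 0.5257)


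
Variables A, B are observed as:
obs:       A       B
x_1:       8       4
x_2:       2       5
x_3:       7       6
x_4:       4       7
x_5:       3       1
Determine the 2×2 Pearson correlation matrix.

Step 1 — column means:
  mean(A) = (8 + 2 + 7 + 4 + 3) / 5 = 24/5 = 4.8
  mean(B) = (4 + 5 + 6 + 7 + 1) / 5 = 23/5 = 4.6

Step 2 — sample variances and covariances s[i,j] = (1/(n-1)) · Σ_k (x_{k,i} - mean_i) · (x_{k,j} - mean_j), with n-1 = 4:
  s[A,A] = ((3.2)·(3.2) + (-2.8)·(-2.8) + (2.2)·(2.2) + (-0.8)·(-0.8) + (-1.8)·(-1.8)) / 4 = 26.8/4 = 6.7
  s[A,B] = ((3.2)·(-0.6) + (-2.8)·(0.4) + (2.2)·(1.4) + (-0.8)·(2.4) + (-1.8)·(-3.6)) / 4 = 4.6/4 = 1.15
  s[B,B] = ((-0.6)·(-0.6) + (0.4)·(0.4) + (1.4)·(1.4) + (2.4)·(2.4) + (-3.6)·(-3.6)) / 4 = 21.2/4 = 5.3
  Sample standard deviations s_i = √(s[i,i]):
  s(A) = √(6.7) = 2.5884
  s(B) = √(5.3) = 2.3022

Step 3 — r_{ij} = s_{ij} / (s_i · s_j):
  r[A,A] = 1 (diagonal).
  r[A,B] = 1.15 / (2.5884 · 2.3022) = 1.15 / 5.959 = 0.193
  r[B,B] = 1 (diagonal).

R is symmetric with unit diagonal. Assembling:

R = [[1, 0.193],
 [0.193, 1]]


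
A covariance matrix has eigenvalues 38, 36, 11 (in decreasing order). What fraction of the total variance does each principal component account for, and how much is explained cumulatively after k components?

Step 1 — total variance = trace(Sigma) = Σ λ_i = 38 + 36 + 11 = 85.

Step 2 — fraction explained by component i = λ_i / Σ λ:
  PC1: 38/85 = 0.4471
  PC2: 36/85 = 0.4235
  PC3: 11/85 = 0.1294

Step 3 — cumulative fraction after k components = (λ_1 + ... + λ_k) / Σ λ:
  k = 1: 38/85 = 0.4471
  k = 2: (38 + 36)/85 = 74/85 = 0.8706
  k = 3: (38 + 36 + 11)/85 = 85/85 = 1

Summary (fraction, with percent):

explained: PC1 0.4471 (44.71%), PC2 0.4235 (42.35%), PC3 0.1294 (12.94%);  cumulative: 0.4471, 0.8706, 1


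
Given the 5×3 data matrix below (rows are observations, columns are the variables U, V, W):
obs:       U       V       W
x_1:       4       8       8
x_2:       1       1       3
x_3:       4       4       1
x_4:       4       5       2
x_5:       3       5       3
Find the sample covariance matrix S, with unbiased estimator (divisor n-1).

Step 1 — column means:
  mean(U) = (4 + 1 + 4 + 4 + 3) / 5 = 16/5 = 3.2
  mean(V) = (8 + 1 + 4 + 5 + 5) / 5 = 23/5 = 4.6
  mean(W) = (8 + 3 + 1 + 2 + 3) / 5 = 17/5 = 3.4

Step 2 — sample covariance S[i,j] = (1/(n-1)) · Σ_k (x_{k,i} - mean_i) · (x_{k,j} - mean_j), with n-1 = 4.
  S[U,U] = ((0.8)·(0.8) + (-2.2)·(-2.2) + (0.8)·(0.8) + (0.8)·(0.8) + (-0.2)·(-0.2)) / 4 = 6.8/4 = 1.7
  S[U,V] = ((0.8)·(3.4) + (-2.2)·(-3.6) + (0.8)·(-0.6) + (0.8)·(0.4) + (-0.2)·(0.4)) / 4 = 10.4/4 = 2.6
  S[U,W] = ((0.8)·(4.6) + (-2.2)·(-0.4) + (0.8)·(-2.4) + (0.8)·(-1.4) + (-0.2)·(-0.4)) / 4 = 1.6/4 = 0.4
  S[V,V] = ((3.4)·(3.4) + (-3.6)·(-3.6) + (-0.6)·(-0.6) + (0.4)·(0.4) + (0.4)·(0.4)) / 4 = 25.2/4 = 6.3
  S[V,W] = ((3.4)·(4.6) + (-3.6)·(-0.4) + (-0.6)·(-2.4) + (0.4)·(-1.4) + (0.4)·(-0.4)) / 4 = 17.8/4 = 4.45
  S[W,W] = ((4.6)·(4.6) + (-0.4)·(-0.4) + (-2.4)·(-2.4) + (-1.4)·(-1.4) + (-0.4)·(-0.4)) / 4 = 29.2/4 = 7.3

S is symmetric (S[j,i] = S[i,j]). Assembling:

S = [[1.7, 2.6, 0.4],
 [2.6, 6.3, 4.45],
 [0.4, 4.45, 7.3]]


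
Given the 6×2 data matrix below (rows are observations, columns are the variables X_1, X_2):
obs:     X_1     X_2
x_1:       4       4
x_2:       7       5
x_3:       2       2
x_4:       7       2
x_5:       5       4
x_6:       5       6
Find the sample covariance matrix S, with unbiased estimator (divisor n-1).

Step 1 — column means:
  mean(X_1) = (4 + 7 + 2 + 7 + 5 + 5) / 6 = 30/6 = 5
  mean(X_2) = (4 + 5 + 2 + 2 + 4 + 6) / 6 = 23/6 = 3.8333

Step 2 — sample covariance S[i,j] = (1/(n-1)) · Σ_k (x_{k,i} - mean_i) · (x_{k,j} - mean_j), with n-1 = 5.
  S[X_1,X_1] = ((-1)·(-1) + (2)·(2) + (-3)·(-3) + (2)·(2) + (0)·(0) + (0)·(0)) / 5 = 18/5 = 3.6
  S[X_1,X_2] = ((-1)·(0.1667) + (2)·(1.1667) + (-3)·(-1.8333) + (2)·(-1.8333) + (0)·(0.1667) + (0)·(2.1667)) / 5 = 4/5 = 0.8
  S[X_2,X_2] = ((0.1667)·(0.1667) + (1.1667)·(1.1667) + (-1.8333)·(-1.8333) + (-1.8333)·(-1.8333) + (0.1667)·(0.1667) + (2.1667)·(2.1667)) / 5 = 12.8333/5 = 2.5667

S is symmetric (S[j,i] = S[i,j]). Assembling:

S = [[3.6, 0.8],
 [0.8, 2.5667]]


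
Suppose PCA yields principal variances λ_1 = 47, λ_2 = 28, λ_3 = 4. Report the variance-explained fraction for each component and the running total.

Step 1 — total variance = trace(Sigma) = Σ λ_i = 47 + 28 + 4 = 79.

Step 2 — fraction explained by component i = λ_i / Σ λ:
  PC1: 47/79 = 0.5949
  PC2: 28/79 = 0.3544
  PC3: 4/79 = 0.0506

Step 3 — cumulative fraction after k components = (λ_1 + ... + λ_k) / Σ λ:
  k = 1: 47/79 = 0.5949
  k = 2: (47 + 28)/79 = 75/79 = 0.9494
  k = 3: (47 + 28 + 4)/79 = 79/79 = 1

Summary (fraction, with percent):

explained: PC1 0.5949 (59.49%), PC2 0.3544 (35.44%), PC3 0.0506 (5.06%);  cumulative: 0.5949, 0.9494, 1


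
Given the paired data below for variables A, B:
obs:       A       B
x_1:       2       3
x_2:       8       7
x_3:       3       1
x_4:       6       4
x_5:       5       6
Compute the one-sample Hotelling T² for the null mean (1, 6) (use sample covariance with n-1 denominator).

Step 1 — sample mean vector:
  mean(A) = (2 + 8 + 3 + 6 + 5) / 5 = 24/5 = 4.8
  mean(B) = (3 + 7 + 1 + 4 + 6) / 5 = 21/5 = 4.2
  x̄ = (4.8, 4.2),  deviation x̄ - mu_0 = (4.8, 4.2) - (1, 6) = (3.8, -1.8).

Step 2 — sample covariance matrix, S[i,j] = (1/(n-1)) · Σ_k (x_{k,i} - mean_i) · (x_{k,j} - mean_j), divisor n-1 = 4:
  S[A,A] = ((-2.8)·(-2.8) + (3.2)·(3.2) + (-1.8)·(-1.8) + (1.2)·(1.2) + (0.2)·(0.2)) / 4 = 22.8/4 = 5.7
  S[A,B] = ((-2.8)·(-1.2) + (3.2)·(2.8) + (-1.8)·(-3.2) + (1.2)·(-0.2) + (0.2)·(1.8)) / 4 = 18.2/4 = 4.55
  S[B,B] = ((-1.2)·(-1.2) + (2.8)·(2.8) + (-3.2)·(-3.2) + (-0.2)·(-0.2) + (1.8)·(1.8)) / 4 = 22.8/4 = 5.7
  S = [[5.7, 4.55],
 [4.55, 5.7]].

Step 3 — invert S. det(S) = 5.7·5.7 - (4.55)² = 11.7875.
  S^{-1} = (1/det) · [[d, -b], [-b, a]] = [[0.4836, -0.386],
 [-0.386, 0.4836]].

Step 4 — quadratic form (x̄ - mu_0)^T · S^{-1} · (x̄ - mu_0):
  S^{-1} · (x̄ - mu_0) = (2.5323, -2.3372),
  (x̄ - mu_0)^T · [...] = (3.8)·(2.5323) + (-1.8)·(-2.3372) = 13.8299.

Step 5 — scale by n: T² = 5 · 13.8299 = 69.1495.

T² ≈ 69.1495


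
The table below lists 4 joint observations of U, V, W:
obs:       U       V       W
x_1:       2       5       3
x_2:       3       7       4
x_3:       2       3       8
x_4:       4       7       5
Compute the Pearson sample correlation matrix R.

Step 1 — column means:
  mean(U) = (2 + 3 + 2 + 4) / 4 = 11/4 = 2.75
  mean(V) = (5 + 7 + 3 + 7) / 4 = 22/4 = 5.5
  mean(W) = (3 + 4 + 8 + 5) / 4 = 20/4 = 5

Step 2 — sample variances and covariances s[i,j] = (1/(n-1)) · Σ_k (x_{k,i} - mean_i) · (x_{k,j} - mean_j), with n-1 = 3:
  s[U,U] = ((-0.75)·(-0.75) + (0.25)·(0.25) + (-0.75)·(-0.75) + (1.25)·(1.25)) / 3 = 2.75/3 = 0.9167
  s[U,V] = ((-0.75)·(-0.5) + (0.25)·(1.5) + (-0.75)·(-2.5) + (1.25)·(1.5)) / 3 = 4.5/3 = 1.5
  s[U,W] = ((-0.75)·(-2) + (0.25)·(-1) + (-0.75)·(3) + (1.25)·(0)) / 3 = -1/3 = -0.3333
  s[V,V] = ((-0.5)·(-0.5) + (1.5)·(1.5) + (-2.5)·(-2.5) + (1.5)·(1.5)) / 3 = 11/3 = 3.6667
  s[V,W] = ((-0.5)·(-2) + (1.5)·(-1) + (-2.5)·(3) + (1.5)·(0)) / 3 = -8/3 = -2.6667
  s[W,W] = ((-2)·(-2) + (-1)·(-1) + (3)·(3) + (0)·(0)) / 3 = 14/3 = 4.6667
  Sample standard deviations s_i = √(s[i,i]):
  s(U) = √(0.9167) = 0.9574
  s(V) = √(3.6667) = 1.9149
  s(W) = √(4.6667) = 2.1602

Step 3 — r_{ij} = s_{ij} / (s_i · s_j):
  r[U,U] = 1 (diagonal).
  r[U,V] = 1.5 / (0.9574 · 1.9149) = 1.5 / 1.8333 = 0.8182
  r[U,W] = -0.3333 / (0.9574 · 2.1602) = -0.3333 / 2.0683 = -0.1612
  r[V,V] = 1 (diagonal).
  r[V,W] = -2.6667 / (1.9149 · 2.1602) = -2.6667 / 4.1366 = -0.6447
  r[W,W] = 1 (diagonal).

R is symmetric with unit diagonal. Assembling:

R = [[1, 0.8182, -0.1612],
 [0.8182, 1, -0.6447],
 [-0.1612, -0.6447, 1]]


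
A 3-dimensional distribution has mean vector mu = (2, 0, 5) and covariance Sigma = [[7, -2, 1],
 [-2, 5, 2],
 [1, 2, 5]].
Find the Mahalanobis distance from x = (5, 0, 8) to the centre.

Step 1 — centre the observation: (x - mu) = (3, 0, 3).

Step 2 — invert Sigma (cofactor / det for 3×3, or solve directly):
  Sigma^{-1} = [[0.1842, 0.1053, -0.0789],
 [0.1053, 0.2982, -0.1404],
 [-0.0789, -0.1404, 0.2719]].

Step 3 — form the quadratic (x - mu)^T · Sigma^{-1} · (x - mu):
  Sigma^{-1} · (x - mu) = (0.3158, -0.1053, 0.5789).
  (x - mu)^T · [Sigma^{-1} · (x - mu)] = (3)·(0.3158) + (0)·(-0.1053) + (3)·(0.5789) = 2.6842.

Step 4 — take square root: d = √(2.6842) ≈ 1.6384.

d(x, mu) = √(2.6842) ≈ 1.6384


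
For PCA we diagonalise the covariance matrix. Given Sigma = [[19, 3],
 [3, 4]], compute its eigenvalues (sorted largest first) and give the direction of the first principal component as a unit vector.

Step 1 — characteristic polynomial of 2×2 Sigma:
  det(Sigma - λI) = λ² - trace · λ + det = 0.
  trace = 19 + 4 = 23, det = 19·4 - (3)² = 67.
Step 2 — discriminant:
  Δ = trace² - 4·det = 529 - 268 = 261.
Step 3 — eigenvalues:
  λ = (trace ± √Δ)/2 = (23 ± 16.1555)/2,
  λ_1 = 19.5777,  λ_2 = 3.4223.

Step 4 — unit eigenvector for λ_1: solve (Sigma - λ_1 I)v = 0. First row:
  (19 - 19.5777)·v_x + (3)·v_y = 0, i.e. (-0.5777)·v_x + (3)·v_y = 0,
  so v ∝ (b, λ_1 - a) = (3, 0.5777) = u.
  ||u|| = √((3)² + (0.5777)²) = √(9.3338) ≈ 3.0551,
  v_1 = u/||u|| ≈ (0.982, 0.1891) (||v_1|| = 1).

λ_1 = 19.5777,  λ_2 = 3.4223;  v_1 ≈ (0.982, 0.1891)


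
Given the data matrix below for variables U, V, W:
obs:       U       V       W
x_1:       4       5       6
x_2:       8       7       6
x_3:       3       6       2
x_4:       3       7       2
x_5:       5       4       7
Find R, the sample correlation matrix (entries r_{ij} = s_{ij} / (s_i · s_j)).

Step 1 — column means:
  mean(U) = (4 + 8 + 3 + 3 + 5) / 5 = 23/5 = 4.6
  mean(V) = (5 + 7 + 6 + 7 + 4) / 5 = 29/5 = 5.8
  mean(W) = (6 + 6 + 2 + 2 + 7) / 5 = 23/5 = 4.6

Step 2 — sample variances and covariances s[i,j] = (1/(n-1)) · Σ_k (x_{k,i} - mean_i) · (x_{k,j} - mean_j), with n-1 = 4:
  s[U,U] = ((-0.6)·(-0.6) + (3.4)·(3.4) + (-1.6)·(-1.6) + (-1.6)·(-1.6) + (0.4)·(0.4)) / 4 = 17.2/4 = 4.3
  s[U,V] = ((-0.6)·(-0.8) + (3.4)·(1.2) + (-1.6)·(0.2) + (-1.6)·(1.2) + (0.4)·(-1.8)) / 4 = 1.6/4 = 0.4
  s[U,W] = ((-0.6)·(1.4) + (3.4)·(1.4) + (-1.6)·(-2.6) + (-1.6)·(-2.6) + (0.4)·(2.4)) / 4 = 13.2/4 = 3.3
  s[V,V] = ((-0.8)·(-0.8) + (1.2)·(1.2) + (0.2)·(0.2) + (1.2)·(1.2) + (-1.8)·(-1.8)) / 4 = 6.8/4 = 1.7
  s[V,W] = ((-0.8)·(1.4) + (1.2)·(1.4) + (0.2)·(-2.6) + (1.2)·(-2.6) + (-1.8)·(2.4)) / 4 = -7.4/4 = -1.85
  s[W,W] = ((1.4)·(1.4) + (1.4)·(1.4) + (-2.6)·(-2.6) + (-2.6)·(-2.6) + (2.4)·(2.4)) / 4 = 23.2/4 = 5.8
  Sample standard deviations s_i = √(s[i,i]):
  s(U) = √(4.3) = 2.0736
  s(V) = √(1.7) = 1.3038
  s(W) = √(5.8) = 2.4083

Step 3 — r_{ij} = s_{ij} / (s_i · s_j):
  r[U,U] = 1 (diagonal).
  r[U,V] = 0.4 / (2.0736 · 1.3038) = 0.4 / 2.7037 = 0.1479
  r[U,W] = 3.3 / (2.0736 · 2.4083) = 3.3 / 4.994 = 0.6608
  r[V,V] = 1 (diagonal).
  r[V,W] = -1.85 / (1.3038 · 2.4083) = -1.85 / 3.1401 = -0.5892
  r[W,W] = 1 (diagonal).

R is symmetric with unit diagonal. Assembling:

R = [[1, 0.1479, 0.6608],
 [0.1479, 1, -0.5892],
 [0.6608, -0.5892, 1]]


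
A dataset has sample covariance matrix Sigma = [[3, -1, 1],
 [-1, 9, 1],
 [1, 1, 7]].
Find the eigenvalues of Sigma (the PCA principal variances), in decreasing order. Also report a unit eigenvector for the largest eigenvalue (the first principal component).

Step 1 — characteristic polynomial p(λ) = det(λI - Sigma) = λ³ - tr·λ² + c_1·λ - det, where tr = trace, c_1 = sum of the principal 2×2 minors, det = det(Sigma):
  tr = 3 + 9 + 7 = 19,
  c_1 = (3·9 - (-1)²) + (3·7 - (1)²) + (9·7 - (1)²) = 26 + 20 + 62 = 108,
  det = 3·(9·7 - (1)²) - (-1)·((-1)·7 - (1)·(1)) + (1)·((-1)·(1) - 9·(1)) = 3·(62) - (-1)·(-8) + (1)·(-10) = 168.
  So p(λ) = λ³ - 19λ² + 108λ - 168.
Step 2 — look for an integer root (rational root theorem: any rational root is an integer divisor of 168). Testing λ = 7:
  p(7) = 343 - 931 + 756 - 168 = 0  ✓
  Dividing out (λ - 7): p(λ) = (λ - 7)(λ² - 12λ + 24).
Step 3 — remaining eigenvalues from the quadratic λ² - 12λ + 24 = 0:
  Δ = 12² - 4·24 = 144 - 96 = 48,  λ = (12 ± √48)/2 = (12 ± 6.9282)/2 ≈ 9.4641 or 2.5359.
  Sorted: λ_1 = 9.4641,  λ_2 = 7,  λ_3 = 2.5359  (check: sum = 19 = tr ✓).

Step 4 — unit eigenvector for λ_1 ≈ 9.4641: v spans the null space of (Sigma - λ_1 I), whose rows are
  r_1 = (-6.4641, -1, 1),  r_2 = (-1, -0.4641, 1),  r_3 = (1, 1, -2.4641).
  v is orthogonal to every row, so take v ∝ r_1 × r_2 = ((-1)·(1) - (1)·(-0.4641), (1)·(-1) - (-6.4641)·(1), (-6.4641)·(-0.4641) - (-1)·(-1)) ≈ (-0.5359, 5.4641, 2).
  Rescale (multiply by -1 so the first nonzero entry is positive): u = (0.5359, -5.4641, -2).
  ||u|| = √((0.5359)² + (-5.4641)² + (-2)²) = √(34.1436) ≈ 5.8433,  v_1 = u/||u|| ≈ (0.0917, -0.9351, -0.3423) (||v_1|| = 1).

λ_1 = 9.4641,  λ_2 = 7,  λ_3 = 2.5359;  v_1 ≈ (0.0917, -0.9351, -0.3423)


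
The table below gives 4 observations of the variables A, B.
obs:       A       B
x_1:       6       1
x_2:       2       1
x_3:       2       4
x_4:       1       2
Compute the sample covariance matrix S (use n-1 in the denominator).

Step 1 — column means:
  mean(A) = (6 + 2 + 2 + 1) / 4 = 11/4 = 2.75
  mean(B) = (1 + 1 + 4 + 2) / 4 = 8/4 = 2

Step 2 — sample covariance S[i,j] = (1/(n-1)) · Σ_k (x_{k,i} - mean_i) · (x_{k,j} - mean_j), with n-1 = 3.
  S[A,A] = ((3.25)·(3.25) + (-0.75)·(-0.75) + (-0.75)·(-0.75) + (-1.75)·(-1.75)) / 3 = 14.75/3 = 4.9167
  S[A,B] = ((3.25)·(-1) + (-0.75)·(-1) + (-0.75)·(2) + (-1.75)·(0)) / 3 = -4/3 = -1.3333
  S[B,B] = ((-1)·(-1) + (-1)·(-1) + (2)·(2) + (0)·(0)) / 3 = 6/3 = 2

S is symmetric (S[j,i] = S[i,j]). Assembling:

S = [[4.9167, -1.3333],
 [-1.3333, 2]]


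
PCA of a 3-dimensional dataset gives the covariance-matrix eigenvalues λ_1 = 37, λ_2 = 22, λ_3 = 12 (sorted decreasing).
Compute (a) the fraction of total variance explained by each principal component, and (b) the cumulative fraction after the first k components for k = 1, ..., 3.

Step 1 — total variance = trace(Sigma) = Σ λ_i = 37 + 22 + 12 = 71.

Step 2 — fraction explained by component i = λ_i / Σ λ:
  PC1: 37/71 = 0.5211
  PC2: 22/71 = 0.3099
  PC3: 12/71 = 0.169

Step 3 — cumulative fraction after k components = (λ_1 + ... + λ_k) / Σ λ:
  k = 1: 37/71 = 0.5211
  k = 2: (37 + 22)/71 = 59/71 = 0.831
  k = 3: (37 + 22 + 12)/71 = 71/71 = 1

Summary (fraction, with percent):

explained: PC1 0.5211 (52.11%), PC2 0.3099 (30.99%), PC3 0.169 (16.9%);  cumulative: 0.5211, 0.831, 1


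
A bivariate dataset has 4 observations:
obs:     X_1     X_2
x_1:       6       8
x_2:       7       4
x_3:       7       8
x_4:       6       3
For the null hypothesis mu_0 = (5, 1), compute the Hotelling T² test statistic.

Step 1 — sample mean vector:
  mean(X_1) = (6 + 7 + 7 + 6) / 4 = 26/4 = 6.5
  mean(X_2) = (8 + 4 + 8 + 3) / 4 = 23/4 = 5.75
  x̄ = (6.5, 5.75),  deviation x̄ - mu_0 = (6.5, 5.75) - (5, 1) = (1.5, 4.75).

Step 2 — sample covariance matrix, S[i,j] = (1/(n-1)) · Σ_k (x_{k,i} - mean_i) · (x_{k,j} - mean_j), divisor n-1 = 3:
  S[X_1,X_1] = ((-0.5)·(-0.5) + (0.5)·(0.5) + (0.5)·(0.5) + (-0.5)·(-0.5)) / 3 = 1/3 = 0.3333
  S[X_1,X_2] = ((-0.5)·(2.25) + (0.5)·(-1.75) + (0.5)·(2.25) + (-0.5)·(-2.75)) / 3 = 0.5/3 = 0.1667
  S[X_2,X_2] = ((2.25)·(2.25) + (-1.75)·(-1.75) + (2.25)·(2.25) + (-2.75)·(-2.75)) / 3 = 20.75/3 = 6.9167
  S = [[0.3333, 0.1667],
 [0.1667, 6.9167]].

Step 3 — invert S. det(S) = 0.3333·6.9167 - (0.1667)² = 2.2778.
  S^{-1} = (1/det) · [[d, -b], [-b, a]] = [[3.0366, -0.0732],
 [-0.0732, 0.1463]].

Step 4 — quadratic form (x̄ - mu_0)^T · S^{-1} · (x̄ - mu_0):
  S^{-1} · (x̄ - mu_0) = (4.2073, 0.5854),
  (x̄ - mu_0)^T · [...] = (1.5)·(4.2073) + (4.75)·(0.5854) = 9.0915.

Step 5 — scale by n: T² = 4 · 9.0915 = 36.3659.

T² ≈ 36.3659


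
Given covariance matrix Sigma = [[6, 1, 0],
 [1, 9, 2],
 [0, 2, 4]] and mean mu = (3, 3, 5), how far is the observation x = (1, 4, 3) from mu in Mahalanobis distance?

Step 1 — centre the observation: (x - mu) = (-2, 1, -2).

Step 2 — invert Sigma (cofactor / det for 3×3, or solve directly):
  Sigma^{-1} = [[0.1702, -0.0213, 0.0106],
 [-0.0213, 0.1277, -0.0638],
 [0.0106, -0.0638, 0.2819]].

Step 3 — form the quadratic (x - mu)^T · Sigma^{-1} · (x - mu):
  Sigma^{-1} · (x - mu) = (-0.383, 0.2979, -0.6489).
  (x - mu)^T · [Sigma^{-1} · (x - mu)] = (-2)·(-0.383) + (1)·(0.2979) + (-2)·(-0.6489) = 2.3617.

Step 4 — take square root: d = √(2.3617) ≈ 1.5368.

d(x, mu) = √(2.3617) ≈ 1.5368


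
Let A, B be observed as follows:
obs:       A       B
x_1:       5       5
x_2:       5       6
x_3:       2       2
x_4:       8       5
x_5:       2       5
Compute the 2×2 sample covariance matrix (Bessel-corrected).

Step 1 — column means:
  mean(A) = (5 + 5 + 2 + 8 + 2) / 5 = 22/5 = 4.4
  mean(B) = (5 + 6 + 2 + 5 + 5) / 5 = 23/5 = 4.6

Step 2 — sample covariance S[i,j] = (1/(n-1)) · Σ_k (x_{k,i} - mean_i) · (x_{k,j} - mean_j), with n-1 = 4.
  S[A,A] = ((0.6)·(0.6) + (0.6)·(0.6) + (-2.4)·(-2.4) + (3.6)·(3.6) + (-2.4)·(-2.4)) / 4 = 25.2/4 = 6.3
  S[A,B] = ((0.6)·(0.4) + (0.6)·(1.4) + (-2.4)·(-2.6) + (3.6)·(0.4) + (-2.4)·(0.4)) / 4 = 7.8/4 = 1.95
  S[B,B] = ((0.4)·(0.4) + (1.4)·(1.4) + (-2.6)·(-2.6) + (0.4)·(0.4) + (0.4)·(0.4)) / 4 = 9.2/4 = 2.3

S is symmetric (S[j,i] = S[i,j]). Assembling:

S = [[6.3, 1.95],
 [1.95, 2.3]]


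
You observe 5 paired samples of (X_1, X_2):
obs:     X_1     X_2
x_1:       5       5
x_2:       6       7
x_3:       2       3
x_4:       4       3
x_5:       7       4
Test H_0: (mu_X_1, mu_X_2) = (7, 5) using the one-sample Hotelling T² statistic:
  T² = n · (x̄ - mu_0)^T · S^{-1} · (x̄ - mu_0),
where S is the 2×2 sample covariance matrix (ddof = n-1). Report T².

Step 1 — sample mean vector:
  mean(X_1) = (5 + 6 + 2 + 4 + 7) / 5 = 24/5 = 4.8
  mean(X_2) = (5 + 7 + 3 + 3 + 4) / 5 = 22/5 = 4.4
  x̄ = (4.8, 4.4),  deviation x̄ - mu_0 = (4.8, 4.4) - (7, 5) = (-2.2, -0.6).

Step 2 — sample covariance matrix, S[i,j] = (1/(n-1)) · Σ_k (x_{k,i} - mean_i) · (x_{k,j} - mean_j), divisor n-1 = 4:
  S[X_1,X_1] = ((0.2)·(0.2) + (1.2)·(1.2) + (-2.8)·(-2.8) + (-0.8)·(-0.8) + (2.2)·(2.2)) / 4 = 14.8/4 = 3.7
  S[X_1,X_2] = ((0.2)·(0.6) + (1.2)·(2.6) + (-2.8)·(-1.4) + (-0.8)·(-1.4) + (2.2)·(-0.4)) / 4 = 7.4/4 = 1.85
  S[X_2,X_2] = ((0.6)·(0.6) + (2.6)·(2.6) + (-1.4)·(-1.4) + (-1.4)·(-1.4) + (-0.4)·(-0.4)) / 4 = 11.2/4 = 2.8
  S = [[3.7, 1.85],
 [1.85, 2.8]].

Step 3 — invert S. det(S) = 3.7·2.8 - (1.85)² = 6.9375.
  S^{-1} = (1/det) · [[d, -b], [-b, a]] = [[0.4036, -0.2667],
 [-0.2667, 0.5333]].

Step 4 — quadratic form (x̄ - mu_0)^T · S^{-1} · (x̄ - mu_0):
  S^{-1} · (x̄ - mu_0) = (-0.7279, 0.2667),
  (x̄ - mu_0)^T · [...] = (-2.2)·(-0.7279) + (-0.6)·(0.2667) = 1.4414.

Step 5 — scale by n: T² = 5 · 1.4414 = 7.2072.

T² ≈ 7.2072


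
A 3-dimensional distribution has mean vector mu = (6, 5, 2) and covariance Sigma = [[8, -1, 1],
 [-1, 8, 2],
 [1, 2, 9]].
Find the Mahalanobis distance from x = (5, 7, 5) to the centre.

Step 1 — centre the observation: (x - mu) = (-1, 2, 3).

Step 2 — invert Sigma (cofactor / det for 3×3, or solve directly):
  Sigma^{-1} = [[0.13, 0.021, -0.0191],
 [0.021, 0.1358, -0.0325],
 [-0.0191, -0.0325, 0.1205]].

Step 3 — form the quadratic (x - mu)^T · Sigma^{-1} · (x - mu):
  Sigma^{-1} · (x - mu) = (-0.1453, 0.153, 0.3155).
  (x - mu)^T · [Sigma^{-1} · (x - mu)] = (-1)·(-0.1453) + (2)·(0.153) + (3)·(0.3155) = 1.3977.

Step 4 — take square root: d = √(1.3977) ≈ 1.1822.

d(x, mu) = √(1.3977) ≈ 1.1822


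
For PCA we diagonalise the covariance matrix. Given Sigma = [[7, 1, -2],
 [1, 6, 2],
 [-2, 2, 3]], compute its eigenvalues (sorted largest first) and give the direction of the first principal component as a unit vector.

Step 1 — characteristic polynomial p(λ) = det(λI - Sigma) = λ³ - tr·λ² + c_1·λ - det, where tr = trace, c_1 = sum of the principal 2×2 minors, det = det(Sigma):
  tr = 7 + 6 + 3 = 16,
  c_1 = (7·6 - (1)²) + (7·3 - (-2)²) + (6·3 - (2)²) = 41 + 17 + 14 = 72,
  det = 7·(6·3 - (2)²) - (1)·((1)·3 - (2)·(-2)) + (-2)·((1)·(2) - 6·(-2)) = 7·(14) - (1)·(7) + (-2)·(14) = 63.
  So p(λ) = λ³ - 16λ² + 72λ - 63.
Step 2 — look for an integer root (rational root theorem: any rational root is an integer divisor of 63). Testing λ = 7:
  p(7) = 343 - 784 + 504 - 63 = 0  ✓
  Dividing out (λ - 7): p(λ) = (λ - 7)(λ² - 9λ + 9).
Step 3 — remaining eigenvalues from the quadratic λ² - 9λ + 9 = 0:
  Δ = 9² - 4·9 = 81 - 36 = 45,  λ = (9 ± √45)/2 = (9 ± 6.7082)/2 ≈ 7.8541 or 1.1459.
  Sorted: λ_1 = 7.8541,  λ_2 = 7,  λ_3 = 1.1459  (check: sum = 16 = tr ✓).

Step 4 — unit eigenvector for λ_1 ≈ 7.8541: v spans the null space of (Sigma - λ_1 I), whose rows are
  r_1 = (-0.8541, 1, -2),  r_2 = (1, -1.8541, 2),  r_3 = (-2, 2, -4.8541).
  v is orthogonal to every row, so take v ∝ r_1 × r_2 = ((1)·(2) - (-2)·(-1.8541), (-2)·(1) - (-0.8541)·(2), (-0.8541)·(-1.8541) - (1)·(1)) ≈ (-1.7082, -0.2918, 0.5836).
  Rescale (multiply by -1 so the first nonzero entry is positive): u = (1.7082, 0.2918, -0.5836).
  ||u|| = √((1.7082)² + (0.2918)² + (-0.5836)²) = √(3.3437) ≈ 1.8286,  v_1 = u/||u|| ≈ (0.9342, 0.1596, -0.3192) (||v_1|| = 1).

λ_1 = 7.8541,  λ_2 = 7,  λ_3 = 1.1459;  v_1 ≈ (0.9342, 0.1596, -0.3192)


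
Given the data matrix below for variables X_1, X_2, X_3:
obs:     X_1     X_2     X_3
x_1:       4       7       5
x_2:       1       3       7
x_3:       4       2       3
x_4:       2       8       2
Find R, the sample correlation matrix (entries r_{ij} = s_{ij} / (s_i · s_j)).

Step 1 — column means:
  mean(X_1) = (4 + 1 + 4 + 2) / 4 = 11/4 = 2.75
  mean(X_2) = (7 + 3 + 2 + 8) / 4 = 20/4 = 5
  mean(X_3) = (5 + 7 + 3 + 2) / 4 = 17/4 = 4.25

Step 2 — sample variances and covariances s[i,j] = (1/(n-1)) · Σ_k (x_{k,i} - mean_i) · (x_{k,j} - mean_j), with n-1 = 3:
  s[X_1,X_1] = ((1.25)·(1.25) + (-1.75)·(-1.75) + (1.25)·(1.25) + (-0.75)·(-0.75)) / 3 = 6.75/3 = 2.25
  s[X_1,X_2] = ((1.25)·(2) + (-1.75)·(-2) + (1.25)·(-3) + (-0.75)·(3)) / 3 = 0/3 = 0
  s[X_1,X_3] = ((1.25)·(0.75) + (-1.75)·(2.75) + (1.25)·(-1.25) + (-0.75)·(-2.25)) / 3 = -3.75/3 = -1.25
  s[X_2,X_2] = ((2)·(2) + (-2)·(-2) + (-3)·(-3) + (3)·(3)) / 3 = 26/3 = 8.6667
  s[X_2,X_3] = ((2)·(0.75) + (-2)·(2.75) + (-3)·(-1.25) + (3)·(-2.25)) / 3 = -7/3 = -2.3333
  s[X_3,X_3] = ((0.75)·(0.75) + (2.75)·(2.75) + (-1.25)·(-1.25) + (-2.25)·(-2.25)) / 3 = 14.75/3 = 4.9167
  Sample standard deviations s_i = √(s[i,i]):
  s(X_1) = √(2.25) = 1.5
  s(X_2) = √(8.6667) = 2.9439
  s(X_3) = √(4.9167) = 2.2174

Step 3 — r_{ij} = s_{ij} / (s_i · s_j):
  r[X_1,X_1] = 1 (diagonal).
  r[X_1,X_2] = 0 / (1.5 · 2.9439) = 0 / 4.4159 = 0
  r[X_1,X_3] = -1.25 / (1.5 · 2.2174) = -1.25 / 3.326 = -0.3758
  r[X_2,X_2] = 1 (diagonal).
  r[X_2,X_3] = -2.3333 / (2.9439 · 2.2174) = -2.3333 / 6.5277 = -0.3575
  r[X_3,X_3] = 1 (diagonal).

R is symmetric with unit diagonal. Assembling:

R = [[1, 0, -0.3758],
 [0, 1, -0.3575],
 [-0.3758, -0.3575, 1]]


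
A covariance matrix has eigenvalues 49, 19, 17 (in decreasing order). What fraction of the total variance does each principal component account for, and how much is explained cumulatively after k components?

Step 1 — total variance = trace(Sigma) = Σ λ_i = 49 + 19 + 17 = 85.

Step 2 — fraction explained by component i = λ_i / Σ λ:
  PC1: 49/85 = 0.5765
  PC2: 19/85 = 0.2235
  PC3: 17/85 = 0.2

Step 3 — cumulative fraction after k components = (λ_1 + ... + λ_k) / Σ λ:
  k = 1: 49/85 = 0.5765
  k = 2: (49 + 19)/85 = 68/85 = 0.8
  k = 3: (49 + 19 + 17)/85 = 85/85 = 1

Summary (fraction, with percent):

explained: PC1 0.5765 (57.65%), PC2 0.2235 (22.35%), PC3 0.2 (20%);  cumulative: 0.5765, 0.8, 1


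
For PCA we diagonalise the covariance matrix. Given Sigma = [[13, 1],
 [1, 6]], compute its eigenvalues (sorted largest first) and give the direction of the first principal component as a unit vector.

Step 1 — characteristic polynomial of 2×2 Sigma:
  det(Sigma - λI) = λ² - trace · λ + det = 0.
  trace = 13 + 6 = 19, det = 13·6 - (1)² = 77.
Step 2 — discriminant:
  Δ = trace² - 4·det = 361 - 308 = 53.
Step 3 — eigenvalues:
  λ = (trace ± √Δ)/2 = (19 ± 7.2801)/2,
  λ_1 = 13.1401,  λ_2 = 5.8599.

Step 4 — unit eigenvector for λ_1: solve (Sigma - λ_1 I)v = 0. First row:
  (13 - 13.1401)·v_x + (1)·v_y = 0, i.e. (-0.1401)·v_x + (1)·v_y = 0,
  so v ∝ (b, λ_1 - a) = (1, 0.1401) = u.
  ||u|| = √((1)² + (0.1401)²) = √(1.0196) ≈ 1.0098,
  v_1 = u/||u|| ≈ (0.9903, 0.1387) (||v_1|| = 1).

λ_1 = 13.1401,  λ_2 = 5.8599;  v_1 ≈ (0.9903, 0.1387)


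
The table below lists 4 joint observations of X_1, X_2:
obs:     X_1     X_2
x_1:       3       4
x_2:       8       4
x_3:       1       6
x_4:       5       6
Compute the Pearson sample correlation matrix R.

Step 1 — column means:
  mean(X_1) = (3 + 8 + 1 + 5) / 4 = 17/4 = 4.25
  mean(X_2) = (4 + 4 + 6 + 6) / 4 = 20/4 = 5

Step 2 — sample variances and covariances s[i,j] = (1/(n-1)) · Σ_k (x_{k,i} - mean_i) · (x_{k,j} - mean_j), with n-1 = 3:
  s[X_1,X_1] = ((-1.25)·(-1.25) + (3.75)·(3.75) + (-3.25)·(-3.25) + (0.75)·(0.75)) / 3 = 26.75/3 = 8.9167
  s[X_1,X_2] = ((-1.25)·(-1) + (3.75)·(-1) + (-3.25)·(1) + (0.75)·(1)) / 3 = -5/3 = -1.6667
  s[X_2,X_2] = ((-1)·(-1) + (-1)·(-1) + (1)·(1) + (1)·(1)) / 3 = 4/3 = 1.3333
  Sample standard deviations s_i = √(s[i,i]):
  s(X_1) = √(8.9167) = 2.9861
  s(X_2) = √(1.3333) = 1.1547

Step 3 — r_{ij} = s_{ij} / (s_i · s_j):
  r[X_1,X_1] = 1 (diagonal).
  r[X_1,X_2] = -1.6667 / (2.9861 · 1.1547) = -1.6667 / 3.448 = -0.4834
  r[X_2,X_2] = 1 (diagonal).

R is symmetric with unit diagonal. Assembling:

R = [[1, -0.4834],
 [-0.4834, 1]]


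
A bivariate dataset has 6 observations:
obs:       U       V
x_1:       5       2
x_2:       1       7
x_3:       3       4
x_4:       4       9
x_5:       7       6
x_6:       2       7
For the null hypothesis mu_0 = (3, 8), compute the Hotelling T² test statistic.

Step 1 — sample mean vector:
  mean(U) = (5 + 1 + 3 + 4 + 7 + 2) / 6 = 22/6 = 3.6667
  mean(V) = (2 + 7 + 4 + 9 + 6 + 7) / 6 = 35/6 = 5.8333
  x̄ = (3.6667, 5.8333),  deviation x̄ - mu_0 = (3.6667, 5.8333) - (3, 8) = (0.6667, -2.1667).

Step 2 — sample covariance matrix, S[i,j] = (1/(n-1)) · Σ_k (x_{k,i} - mean_i) · (x_{k,j} - mean_j), divisor n-1 = 5:
  S[U,U] = ((1.3333)·(1.3333) + (-2.6667)·(-2.6667) + (-0.6667)·(-0.6667) + (0.3333)·(0.3333) + (3.3333)·(3.3333) + (-1.6667)·(-1.6667)) / 5 = 23.3333/5 = 4.6667
  S[U,V] = ((1.3333)·(-3.8333) + (-2.6667)·(1.1667) + (-0.6667)·(-1.8333) + (0.3333)·(3.1667) + (3.3333)·(0.1667) + (-1.6667)·(1.1667)) / 5 = -7.3333/5 = -1.4667
  S[V,V] = ((-3.8333)·(-3.8333) + (1.1667)·(1.1667) + (-1.8333)·(-1.8333) + (3.1667)·(3.1667) + (0.1667)·(0.1667) + (1.1667)·(1.1667)) / 5 = 30.8333/5 = 6.1667
  S = [[4.6667, -1.4667],
 [-1.4667, 6.1667]].

Step 3 — invert S. det(S) = 4.6667·6.1667 - (-1.4667)² = 26.6267.
  S^{-1} = (1/det) · [[d, -b], [-b, a]] = [[0.2316, 0.0551],
 [0.0551, 0.1753]].

Step 4 — quadratic form (x̄ - mu_0)^T · S^{-1} · (x̄ - mu_0):
  S^{-1} · (x̄ - mu_0) = (0.0351, -0.343),
  (x̄ - mu_0)^T · [...] = (0.6667)·(0.0351) + (-2.1667)·(-0.343) = 0.7666.

Step 5 — scale by n: T² = 6 · 0.7666 = 4.5994.

T² ≈ 4.5994


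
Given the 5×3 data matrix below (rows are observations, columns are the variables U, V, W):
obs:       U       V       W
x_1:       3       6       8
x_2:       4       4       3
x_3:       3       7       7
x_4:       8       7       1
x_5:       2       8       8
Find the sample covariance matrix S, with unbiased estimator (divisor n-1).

Step 1 — column means:
  mean(U) = (3 + 4 + 3 + 8 + 2) / 5 = 20/5 = 4
  mean(V) = (6 + 4 + 7 + 7 + 8) / 5 = 32/5 = 6.4
  mean(W) = (8 + 3 + 7 + 1 + 8) / 5 = 27/5 = 5.4

Step 2 — sample covariance S[i,j] = (1/(n-1)) · Σ_k (x_{k,i} - mean_i) · (x_{k,j} - mean_j), with n-1 = 4.
  S[U,U] = ((-1)·(-1) + (0)·(0) + (-1)·(-1) + (4)·(4) + (-2)·(-2)) / 4 = 22/4 = 5.5
  S[U,V] = ((-1)·(-0.4) + (0)·(-2.4) + (-1)·(0.6) + (4)·(0.6) + (-2)·(1.6)) / 4 = -1/4 = -0.25
  S[U,W] = ((-1)·(2.6) + (0)·(-2.4) + (-1)·(1.6) + (4)·(-4.4) + (-2)·(2.6)) / 4 = -27/4 = -6.75
  S[V,V] = ((-0.4)·(-0.4) + (-2.4)·(-2.4) + (0.6)·(0.6) + (0.6)·(0.6) + (1.6)·(1.6)) / 4 = 9.2/4 = 2.3
  S[V,W] = ((-0.4)·(2.6) + (-2.4)·(-2.4) + (0.6)·(1.6) + (0.6)·(-4.4) + (1.6)·(2.6)) / 4 = 7.2/4 = 1.8
  S[W,W] = ((2.6)·(2.6) + (-2.4)·(-2.4) + (1.6)·(1.6) + (-4.4)·(-4.4) + (2.6)·(2.6)) / 4 = 41.2/4 = 10.3

S is symmetric (S[j,i] = S[i,j]). Assembling:

S = [[5.5, -0.25, -6.75],
 [-0.25, 2.3, 1.8],
 [-6.75, 1.8, 10.3]]
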